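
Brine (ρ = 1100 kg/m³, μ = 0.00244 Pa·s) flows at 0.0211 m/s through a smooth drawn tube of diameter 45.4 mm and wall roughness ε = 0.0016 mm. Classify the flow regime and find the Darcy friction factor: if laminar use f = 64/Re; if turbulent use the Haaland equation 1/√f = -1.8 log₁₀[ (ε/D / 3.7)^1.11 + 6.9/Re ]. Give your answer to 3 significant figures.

Re = ρVD/μ = 1100·0.0211·0.0454/0.00244 = 431.9.
Re < 2300 → laminar, so f = 64/Re = 0.1482 (roughness is irrelevant in laminar flow).

f ≈ 0.148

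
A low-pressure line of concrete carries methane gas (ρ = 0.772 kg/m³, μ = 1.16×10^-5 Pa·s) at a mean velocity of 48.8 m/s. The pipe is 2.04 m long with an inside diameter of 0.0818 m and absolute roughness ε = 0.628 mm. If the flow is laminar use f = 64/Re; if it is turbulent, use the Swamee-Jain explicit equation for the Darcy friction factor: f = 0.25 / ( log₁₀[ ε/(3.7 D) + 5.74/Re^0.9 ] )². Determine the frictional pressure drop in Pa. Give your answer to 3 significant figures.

Reynolds number Re = ρVD/μ = 0.772 · 48.8 · 0.0818 / 1.16e-05 = 2.657e+05.
Re > 4000 → turbulent. Relative roughness ε/D = 0.000628/0.0818 = 0.00768. Swamee-Jain: f = 0.25/(log₁₀[0.00768/3.7 + 5.74/2.657e+05^0.9])² = 0.25/(log₁₀[0.00207 + 7.53e-05])² = 0.25/(-2.668)² = 0.03513.
Darcy-Weisbach: ΔP = f(L/D)(ρV²/2) = 0.03513·(2.04/0.0818)·(0.772·48.8²/2) = 0.03513·24.94·919.2 = 805.4 Pa.

ΔP ≈ 805 Pa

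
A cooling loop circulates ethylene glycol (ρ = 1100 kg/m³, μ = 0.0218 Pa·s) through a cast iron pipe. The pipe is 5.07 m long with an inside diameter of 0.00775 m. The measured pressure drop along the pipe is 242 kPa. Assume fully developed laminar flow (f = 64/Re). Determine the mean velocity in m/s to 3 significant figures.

V ≈ 4.11 m/s

For laminar flow, f = 64/Re with Re = ρVD/μ, so Darcy-Weisbach reduces to ΔP = 32μLV/D². Solving for V: V = ΔP·D²/(32μL) = 2.42e+05·(0.00775)²/(32·0.0218·5.07) = 4.11 m/s.
Check: Re = ρVD/μ = 1100·4.11·0.00775/0.0218 = 1607 < 2300, so the laminar assumption holds.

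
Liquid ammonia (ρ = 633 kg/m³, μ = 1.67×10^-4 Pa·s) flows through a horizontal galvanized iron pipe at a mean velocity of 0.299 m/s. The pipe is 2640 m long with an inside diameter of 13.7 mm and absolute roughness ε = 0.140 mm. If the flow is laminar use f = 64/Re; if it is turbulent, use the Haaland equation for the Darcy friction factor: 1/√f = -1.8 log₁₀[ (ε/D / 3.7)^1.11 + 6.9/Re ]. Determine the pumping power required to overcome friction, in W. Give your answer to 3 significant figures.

P ≈ 10.0 W

Reynolds number Re = ρVD/μ = 633 · 0.299 · 0.0137 / 0.000167 = 1.553e+04.
Re > 4000 → turbulent. Relative roughness ε/D = 0.00014/0.0137 = 0.0102. Haaland: 1/√f = -1.8 log₁₀[(0.0102/3.7)^1.11 + 6.9/1.553e+04] = -1.8 log₁₀[0.00144 + 0.000444] = 4.903, so f = 0.0416.
Darcy-Weisbach: ΔP = f(L/D)(ρV²/2) = 0.0416·(2640/0.0137)·(633·0.299²/2) = 0.0416·1.927e+05·28.3 = 2.268e+05 Pa.
Q = V·A = 0.299·0.0001474 = 4.408e-05 m³/s.
Pumping power P = QΔP = 4.408e-05·2.268e+05 = 9.998 W = 10.0 W.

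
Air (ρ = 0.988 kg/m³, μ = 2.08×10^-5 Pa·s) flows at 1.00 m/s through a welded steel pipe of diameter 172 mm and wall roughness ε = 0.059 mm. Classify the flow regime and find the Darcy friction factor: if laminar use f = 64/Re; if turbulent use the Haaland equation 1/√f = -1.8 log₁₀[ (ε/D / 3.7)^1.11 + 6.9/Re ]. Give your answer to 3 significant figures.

Re = ρVD/μ = 0.988·1·0.172/2.08e-05 = 8170.
Re > 4000 → turbulent. ε/D = 5.9e-05/0.172 = 0.000343; Haaland: 1/√f = -1.8 log₁₀[3.34e-05 + 0.000845] = 5.502, so f = 0.03304.

f ≈ 0.0330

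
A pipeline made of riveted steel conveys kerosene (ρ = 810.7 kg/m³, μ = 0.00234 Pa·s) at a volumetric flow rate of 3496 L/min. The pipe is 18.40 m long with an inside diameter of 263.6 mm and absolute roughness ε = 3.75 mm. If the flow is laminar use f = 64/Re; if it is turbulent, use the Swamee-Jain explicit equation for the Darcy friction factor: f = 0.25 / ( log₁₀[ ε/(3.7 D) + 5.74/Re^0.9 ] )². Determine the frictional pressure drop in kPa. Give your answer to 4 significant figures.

Q = 3496 L/min = 3496/60000 = 0.05827 m³/s.
Cross-sectional area A = πD²/4 = π(0.2636)²/4 = 0.05457 m²; mean velocity V = Q/A = 0.05827/0.05457 = 1.068 m/s.
Reynolds number Re = ρVD/μ = 810.7 · 1.068 · 0.2636 / 0.00234 = 9.751e+04.
Re > 4000 → turbulent. Relative roughness ε/D = 0.00375/0.2636 = 0.0142. Swamee-Jain: f = 0.25/(log₁₀[0.0142/3.7 + 5.74/9.751e+04^0.9])² = 0.25/(log₁₀[0.00384 + 0.000186])² = 0.25/(-2.395)² = 0.0436.
Darcy-Weisbach: ΔP = f(L/D)(ρV²/2) = 0.0436·(18.4/0.2636)·(810.7·1.068²/2) = 0.0436·69.8·462.1 = 1406 Pa.
ΔP = 1406 Pa = 1.406 kPa.

ΔP ≈ 1.406 kPa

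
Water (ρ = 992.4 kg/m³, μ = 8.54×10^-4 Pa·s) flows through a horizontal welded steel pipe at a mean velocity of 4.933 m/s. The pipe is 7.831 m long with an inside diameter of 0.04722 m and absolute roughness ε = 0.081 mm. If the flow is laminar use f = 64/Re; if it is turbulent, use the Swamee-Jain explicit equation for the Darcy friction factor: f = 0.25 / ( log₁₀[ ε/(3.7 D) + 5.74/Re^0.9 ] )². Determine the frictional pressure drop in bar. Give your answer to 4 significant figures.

Reynolds number Re = ρVD/μ = 992.4 · 4.933 · 0.04722 / 0.000854 = 2.707e+05.
Re > 4000 → turbulent. Relative roughness ε/D = 8.1e-05/0.04722 = 0.00172. Swamee-Jain: f = 0.25/(log₁₀[0.00172/3.7 + 5.74/2.707e+05^0.9])² = 0.25/(log₁₀[0.000464 + 7.41e-05])² = 0.25/(-3.269)² = 0.02339.
Darcy-Weisbach: ΔP = f(L/D)(ρV²/2) = 0.02339·(7.831/0.04722)·(992.4·4.933²/2) = 0.02339·165.8·1.207e+04 = 4.683e+04 Pa.
ΔP = 4.683e+04 Pa = 0.4683 bar.

ΔP ≈ 0.4683 bar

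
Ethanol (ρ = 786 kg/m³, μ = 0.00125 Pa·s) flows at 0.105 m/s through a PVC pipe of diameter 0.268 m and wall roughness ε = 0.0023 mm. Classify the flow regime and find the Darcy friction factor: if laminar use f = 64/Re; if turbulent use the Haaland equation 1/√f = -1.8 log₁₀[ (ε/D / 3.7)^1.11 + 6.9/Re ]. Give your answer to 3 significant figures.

Re = ρVD/μ = 786·0.105·0.268/0.00125 = 1.769e+04.
Re > 4000 → turbulent. ε/D = 2.3e-06/0.268 = 8.58e-06; Haaland: 1/√f = -1.8 log₁₀[5.57e-07 + 0.00039] = 6.135, so f = 0.02657.

f ≈ 0.0266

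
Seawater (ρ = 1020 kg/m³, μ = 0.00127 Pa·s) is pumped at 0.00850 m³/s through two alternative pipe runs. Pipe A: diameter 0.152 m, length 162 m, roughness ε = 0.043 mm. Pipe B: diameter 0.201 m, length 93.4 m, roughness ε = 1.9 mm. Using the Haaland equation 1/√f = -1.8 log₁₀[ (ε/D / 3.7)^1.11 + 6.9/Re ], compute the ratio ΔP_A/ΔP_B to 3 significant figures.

ΔP_A/ΔP_B ≈ 3.82

Pipe A: V = Q/A = 0.0085/0.01815 = 0.4684 m/s; Re = 5.718e+04; ε/D = 0.000283; Haaland → f = 0.02103; ΔP_A = f(L/D)(ρV²/2) = 2508 Pa.
Pipe B: V = Q/A = 0.0085/0.03173 = 0.2679 m/s; Re = 4.324e+04; ε/D = 0.00945; Haaland → f = 0.03858; ΔP_B = f(L/D)(ρV²/2) = 656.1 Pa.
ΔP_A/ΔP_B = 2508/656.1 = 3.82.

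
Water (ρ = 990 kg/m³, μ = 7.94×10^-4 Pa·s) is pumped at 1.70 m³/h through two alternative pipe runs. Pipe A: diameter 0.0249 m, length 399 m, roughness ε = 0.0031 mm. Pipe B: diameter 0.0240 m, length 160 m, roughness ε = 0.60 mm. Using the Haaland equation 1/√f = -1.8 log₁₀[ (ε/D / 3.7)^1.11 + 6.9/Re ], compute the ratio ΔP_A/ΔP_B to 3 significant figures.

Pipe A: V = Q/A = 0.0004722/0.000487 = 0.9697 m/s; Re = 3.011e+04; ε/D = 0.000124; Haaland → f = 0.02356; ΔP_A = f(L/D)(ρV²/2) = 1.757e+05 Pa.
Pipe B: V = Q/A = 0.0004722/0.0004524 = 1.044 m/s; Re = 3.124e+04; ε/D = 0.025; Haaland → f = 0.05426; ΔP_B = f(L/D)(ρV²/2) = 1.951e+05 Pa.
ΔP_A/ΔP_B = 1.757e+05/1.951e+05 = 0.901.

ΔP_A/ΔP_B ≈ 0.901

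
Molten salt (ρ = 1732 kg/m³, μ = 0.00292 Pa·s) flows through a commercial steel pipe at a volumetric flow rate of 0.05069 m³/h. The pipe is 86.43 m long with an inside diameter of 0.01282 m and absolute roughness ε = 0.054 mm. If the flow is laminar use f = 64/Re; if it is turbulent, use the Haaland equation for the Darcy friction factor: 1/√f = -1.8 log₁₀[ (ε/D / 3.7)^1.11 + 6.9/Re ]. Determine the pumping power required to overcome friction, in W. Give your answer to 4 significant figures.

P ≈ 0.07547 W

Q = 0.05069 m³/h = 0.05069/3600 = 1.408e-05 m³/s.
Cross-sectional area A = πD²/4 = π(0.01282)²/4 = 0.0001291 m²; mean velocity V = Q/A = 1.408e-05/0.0001291 = 0.1091 m/s.
Reynolds number Re = ρVD/μ = 1732 · 0.1091 · 0.01282 / 0.00292 = 829.5.
Re < 2300 → laminar flow, so f = 64/Re = 64/829.5 = 0.07716 (the turbulent correlation is not needed).
Darcy-Weisbach: ΔP = f(L/D)(ρV²/2) = 0.07716·(86.43/0.01282)·(1732·0.1091²/2) = 0.07716·6742·10.3 = 5360 Pa.
Pumping power P = QΔP = 1.408e-05·5360 = 0.075474 W = 0.07547 W.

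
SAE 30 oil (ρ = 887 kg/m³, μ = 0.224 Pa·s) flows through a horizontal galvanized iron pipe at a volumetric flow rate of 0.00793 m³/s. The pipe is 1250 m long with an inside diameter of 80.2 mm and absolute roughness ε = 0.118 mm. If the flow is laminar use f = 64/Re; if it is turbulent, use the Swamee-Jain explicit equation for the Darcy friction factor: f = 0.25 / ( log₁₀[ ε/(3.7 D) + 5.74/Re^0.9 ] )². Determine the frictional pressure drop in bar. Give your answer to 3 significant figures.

ΔP ≈ 21.9 bar

Cross-sectional area A = πD²/4 = π(0.0802)²/4 = 0.005052 m²; mean velocity V = Q/A = 0.00793/0.005052 = 1.57 m/s.
Reynolds number Re = ρVD/μ = 887 · 1.57 · 0.0802 / 0.224 = 498.5.
Re < 2300 → laminar flow, so f = 64/Re = 64/498.5 = 0.1284 (the turbulent correlation is not needed).
Darcy-Weisbach: ΔP = f(L/D)(ρV²/2) = 0.1284·(1250/0.0802)·(887·1.57²/2) = 0.1284·1.559e+04·1093 = 2.187e+06 Pa.
ΔP = 2.187e+06 Pa = 21.9 bar.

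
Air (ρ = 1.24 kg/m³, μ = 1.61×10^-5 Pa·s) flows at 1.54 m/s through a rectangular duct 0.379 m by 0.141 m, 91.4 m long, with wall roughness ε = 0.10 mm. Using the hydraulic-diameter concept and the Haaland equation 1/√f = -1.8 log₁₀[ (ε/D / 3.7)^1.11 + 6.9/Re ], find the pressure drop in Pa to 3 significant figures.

ΔP ≈ 16.7 Pa

Hydraulic diameter D_h = 4A/P = 4·(0.379·0.141)/(2·(0.379+0.141)) = 0.2138/1.04 = 0.2055 m.
Re = ρVD_h/μ = 1.24·1.54·0.2055/1.61e-05 = 2.438e+04.
ε/D_h = 0.0001/0.2055 = 0.000487; Haaland gives 1/√f = -1.8 log₁₀[4.92e-05+0.000283] = 6.261, so f = 0.02551.
ΔP = f(L/D_h)(ρV²/2) = 0.02551·91.4/0.2055·1.47 = 16.68 Pa.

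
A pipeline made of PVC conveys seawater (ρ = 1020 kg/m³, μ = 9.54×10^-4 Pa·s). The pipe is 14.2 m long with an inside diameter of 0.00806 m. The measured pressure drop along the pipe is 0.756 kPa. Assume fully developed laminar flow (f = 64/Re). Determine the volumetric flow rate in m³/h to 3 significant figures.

Q ≈ 0.0208 m³/h

For laminar flow, f = 64/Re with Re = ρVD/μ, so Darcy-Weisbach reduces to ΔP = 32μLV/D². Solving for V: V = ΔP·D²/(32μL) = 756·(0.00806)²/(32·0.000954·14.2) = 0.1133 m/s.
Check: Re = ρVD/μ = 1020·0.1133·0.00806/0.000954 = 976.3 < 2300, so the laminar assumption holds.
Q = V·A = 0.1133·(π/4·0.00806²) = 5.78e-06 m³/s = 0.0208 m³/h.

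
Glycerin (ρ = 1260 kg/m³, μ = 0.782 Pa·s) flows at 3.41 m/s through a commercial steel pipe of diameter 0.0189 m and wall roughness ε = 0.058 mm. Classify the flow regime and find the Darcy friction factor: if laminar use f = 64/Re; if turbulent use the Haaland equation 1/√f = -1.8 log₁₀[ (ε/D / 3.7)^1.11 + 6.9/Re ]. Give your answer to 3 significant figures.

Re = ρVD/μ = 1260·3.41·0.0189/0.782 = 103.8.
Re < 2300 → laminar, so f = 64/Re = 0.6163 (roughness is irrelevant in laminar flow).

f ≈ 0.616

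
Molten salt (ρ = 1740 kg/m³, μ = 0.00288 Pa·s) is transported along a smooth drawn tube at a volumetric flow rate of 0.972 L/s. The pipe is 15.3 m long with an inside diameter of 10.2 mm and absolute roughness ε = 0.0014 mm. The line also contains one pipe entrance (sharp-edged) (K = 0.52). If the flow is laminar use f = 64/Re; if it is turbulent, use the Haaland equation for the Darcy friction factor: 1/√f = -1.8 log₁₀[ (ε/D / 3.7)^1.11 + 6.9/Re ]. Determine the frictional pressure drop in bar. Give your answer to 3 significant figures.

Q = 0.972 L/s = 0.972/1000 = 0.000972 m³/s.
Cross-sectional area A = πD²/4 = π(0.0102)²/4 = 8.171e-05 m²; mean velocity V = Q/A = 0.000972/8.171e-05 = 11.9 m/s.
Reynolds number Re = ρVD/μ = 1740 · 11.9 · 0.0102 / 0.00288 = 7.33e+04.
Re > 4000 → turbulent. Relative roughness ε/D = 1.4e-06/0.0102 = 0.000137. Haaland: 1/√f = -1.8 log₁₀[(0.000137/3.7)^1.11 + 6.9/7.33e+04] = -1.8 log₁₀[1.21e-05 + 9.41e-05] = 7.153, so f = 0.01954.
Total minor-loss coefficient ΣK = 1·0.52 = 0.52.
ΔP = [f·L/D + ΣK]·(ρV²/2) = [0.01954·15.3/0.0102 + 0.52]·(1740·11.9²/2) = [29.32 + 0.52]·1.231e+05 = 3.673e+06 Pa.
ΔP = 3.673e+06 Pa = 36.7 bar.

ΔP ≈ 36.7 bar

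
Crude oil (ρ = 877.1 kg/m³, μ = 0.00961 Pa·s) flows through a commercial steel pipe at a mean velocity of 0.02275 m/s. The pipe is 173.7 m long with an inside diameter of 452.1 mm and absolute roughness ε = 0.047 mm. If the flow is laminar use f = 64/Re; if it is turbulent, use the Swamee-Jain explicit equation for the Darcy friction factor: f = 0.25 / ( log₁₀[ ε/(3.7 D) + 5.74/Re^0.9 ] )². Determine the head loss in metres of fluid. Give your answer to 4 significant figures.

Reynolds number Re = ρVD/μ = 877.1 · 0.02275 · 0.4521 / 0.00961 = 938.7.
Re < 2300 → laminar flow, so f = 64/Re = 64/938.7 = 0.06818 (the turbulent correlation is not needed).
Darcy-Weisbach: ΔP = f(L/D)(ρV²/2) = 0.06818·(173.7/0.4521)·(877.1·0.02275²/2) = 0.06818·384.2·0.227 = 5.945 Pa.
Head loss h_f = ΔP/(ρg) = 5.945/(877.1·9.81) = 6.910×10^-4 m.

h_f ≈ 6.910×10^-4 m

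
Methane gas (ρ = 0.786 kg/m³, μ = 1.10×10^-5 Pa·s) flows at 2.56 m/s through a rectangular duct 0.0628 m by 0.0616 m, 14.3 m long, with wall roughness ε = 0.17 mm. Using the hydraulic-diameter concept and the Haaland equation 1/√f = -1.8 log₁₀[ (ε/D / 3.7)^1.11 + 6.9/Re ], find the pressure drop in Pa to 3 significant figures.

ΔP ≈ 20.0 Pa

Hydraulic diameter D_h = 4A/P = 4·(0.0628·0.0616)/(2·(0.0628+0.0616)) = 0.01547/0.2488 = 0.06219 m.
Re = ρVD_h/μ = 0.786·2.56·0.06219/1.1e-05 = 1.138e+04.
ε/D_h = 0.00017/0.06219 = 0.00273; Haaland gives 1/√f = -1.8 log₁₀[0.000334+0.000606] = 5.448, so f = 0.03369.
ΔP = f(L/D_h)(ρV²/2) = 0.03369·14.3/0.06219·2.576 = 19.95 Pa.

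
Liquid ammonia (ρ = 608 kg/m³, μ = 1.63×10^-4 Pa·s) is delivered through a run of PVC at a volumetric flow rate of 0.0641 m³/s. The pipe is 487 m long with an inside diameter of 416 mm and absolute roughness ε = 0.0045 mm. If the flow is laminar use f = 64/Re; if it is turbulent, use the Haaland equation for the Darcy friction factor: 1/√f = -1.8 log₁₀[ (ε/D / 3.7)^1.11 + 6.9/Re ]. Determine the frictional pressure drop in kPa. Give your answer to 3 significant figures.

ΔP ≈ 0.980 kPa

Cross-sectional area A = πD²/4 = π(0.416)²/4 = 0.1359 m²; mean velocity V = Q/A = 0.0641/0.1359 = 0.4716 m/s.
Reynolds number Re = ρVD/μ = 608 · 0.4716 · 0.416 / 0.000163 = 7.318e+05.
Re > 4000 → turbulent. Relative roughness ε/D = 4.5e-06/0.416 = 1.08e-05. Haaland: 1/√f = -1.8 log₁₀[(1.08e-05/3.7)^1.11 + 6.9/7.318e+05] = -1.8 log₁₀[7.2e-07 + 9.43e-06] = 8.988, so f = 0.01238.
Darcy-Weisbach: ΔP = f(L/D)(ρV²/2) = 0.01238·(487/0.416)·(608·0.4716²/2) = 0.01238·1171·67.61 = 979.7 Pa.
ΔP = 979.7 Pa = 0.980 kPa.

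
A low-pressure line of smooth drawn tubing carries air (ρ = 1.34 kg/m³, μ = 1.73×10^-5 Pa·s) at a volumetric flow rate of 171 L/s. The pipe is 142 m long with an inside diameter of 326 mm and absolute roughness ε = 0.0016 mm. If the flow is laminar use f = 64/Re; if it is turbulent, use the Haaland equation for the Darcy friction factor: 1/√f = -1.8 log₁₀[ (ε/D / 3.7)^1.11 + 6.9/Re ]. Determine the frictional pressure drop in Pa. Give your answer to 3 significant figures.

Q = 171 L/s = 171/1000 = 0.171 m³/s.
Cross-sectional area A = πD²/4 = π(0.326)²/4 = 0.08347 m²; mean velocity V = Q/A = 0.171/0.08347 = 2.049 m/s.
Reynolds number Re = ρVD/μ = 1.34 · 2.049 · 0.326 / 1.73e-05 = 5.173e+04.
Re > 4000 → turbulent. Relative roughness ε/D = 1.6e-06/0.326 = 4.91e-06. Haaland: 1/√f = -1.8 log₁₀[(4.91e-06/3.7)^1.11 + 6.9/5.173e+04] = -1.8 log₁₀[2.99e-07 + 0.000133] = 6.973, so f = 0.02057.
Darcy-Weisbach: ΔP = f(L/D)(ρV²/2) = 0.02057·(142/0.326)·(1.34·2.049²/2) = 0.02057·435.6·2.812 = 25.19 Pa.

ΔP ≈ 25.2 Pa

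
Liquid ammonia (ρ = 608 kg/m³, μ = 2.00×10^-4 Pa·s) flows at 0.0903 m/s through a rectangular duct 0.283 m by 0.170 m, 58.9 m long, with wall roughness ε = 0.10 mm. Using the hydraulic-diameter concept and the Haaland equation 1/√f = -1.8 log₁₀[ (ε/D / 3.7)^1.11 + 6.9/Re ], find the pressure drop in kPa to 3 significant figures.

ΔP ≈ 0.0148 kPa

Hydraulic diameter D_h = 4A/P = 4·(0.283·0.17)/(2·(0.283+0.17)) = 0.1924/0.906 = 0.2124 m.
Re = ρVD_h/μ = 608·0.0903·0.2124/0.0002 = 5.831e+04.
ε/D_h = 0.0001/0.2124 = 0.000471; Haaland gives 1/√f = -1.8 log₁₀[4.74e-05+0.000118] = 6.805, so f = 0.0216.
ΔP = f(L/D_h)(ρV²/2) = 0.0216·58.9/0.2124·2.479 = 14.84 Pa.
ΔP = 0.0148 kPa.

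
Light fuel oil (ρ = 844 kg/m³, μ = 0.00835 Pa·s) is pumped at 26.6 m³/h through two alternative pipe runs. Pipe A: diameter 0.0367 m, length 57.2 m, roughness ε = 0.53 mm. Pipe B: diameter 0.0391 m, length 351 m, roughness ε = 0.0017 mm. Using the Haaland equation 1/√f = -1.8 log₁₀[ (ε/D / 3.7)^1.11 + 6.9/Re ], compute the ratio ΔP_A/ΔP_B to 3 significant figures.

ΔP_A/ΔP_B ≈ 0.408

Pipe A: V = Q/A = 0.007389/0.001058 = 6.985 m/s; Re = 2.591e+04; ε/D = 0.0144; Haaland → f = 0.04489; ΔP_A = f(L/D)(ρV²/2) = 1.44e+06 Pa.
Pipe B: V = Q/A = 0.007389/0.001201 = 6.154 m/s; Re = 2.432e+04; ε/D = 4.35e-05; Haaland → f = 0.0246; ΔP_B = f(L/D)(ρV²/2) = 3.529e+06 Pa.
ΔP_A/ΔP_B = 1.44e+06/3.529e+06 = 0.408.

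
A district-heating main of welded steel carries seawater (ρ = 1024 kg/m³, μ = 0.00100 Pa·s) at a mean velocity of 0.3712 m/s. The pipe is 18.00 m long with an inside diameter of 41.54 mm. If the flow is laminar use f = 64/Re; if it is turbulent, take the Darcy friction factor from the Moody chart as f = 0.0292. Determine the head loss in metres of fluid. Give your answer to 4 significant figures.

Reynolds number Re = ρVD/μ = 1024 · 0.3712 · 0.04154 / 0.001 = 1.579e+04.
Re > 4000 → turbulent; use the Moody-chart value f = 0.0292.
Darcy-Weisbach: ΔP = f(L/D)(ρV²/2) = 0.0292·(18/0.04154)·(1024·0.3712²/2) = 0.0292·433.3·70.55 = 892.6 Pa.
Head loss h_f = ΔP/(ρg) = 892.6/(1024·9.81) = 0.08886 m.

h_f ≈ 0.08886 m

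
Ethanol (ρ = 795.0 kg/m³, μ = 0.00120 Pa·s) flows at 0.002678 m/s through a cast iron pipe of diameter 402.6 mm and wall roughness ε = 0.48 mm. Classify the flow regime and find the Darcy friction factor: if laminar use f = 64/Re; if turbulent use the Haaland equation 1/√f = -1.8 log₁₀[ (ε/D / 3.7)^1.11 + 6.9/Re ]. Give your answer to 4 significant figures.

Re = ρVD/μ = 795·0.002678·0.4026/0.0012 = 714.3.
Re < 2300 → laminar, so f = 64/Re = 0.0896 (roughness is irrelevant in laminar flow).

f ≈ 0.08960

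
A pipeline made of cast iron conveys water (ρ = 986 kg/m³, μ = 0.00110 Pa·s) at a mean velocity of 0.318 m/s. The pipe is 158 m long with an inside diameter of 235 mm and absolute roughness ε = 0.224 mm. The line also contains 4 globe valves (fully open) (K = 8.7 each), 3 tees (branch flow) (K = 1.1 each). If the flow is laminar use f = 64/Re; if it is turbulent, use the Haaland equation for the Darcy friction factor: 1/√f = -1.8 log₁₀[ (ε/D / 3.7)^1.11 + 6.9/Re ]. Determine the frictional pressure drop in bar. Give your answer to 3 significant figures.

ΔP ≈ 0.0266 bar

Reynolds number Re = ρVD/μ = 986 · 0.318 · 0.235 / 0.0011 = 6.699e+04.
Re > 4000 → turbulent. Relative roughness ε/D = 0.000224/0.235 = 0.000953. Haaland: 1/√f = -1.8 log₁₀[(0.000953/3.7)^1.11 + 6.9/6.699e+04] = -1.8 log₁₀[0.000104 + 0.000103] = 6.632, so f = 0.02274.
Total minor-loss coefficient ΣK = 4·8.7 + 3·1.1 = 38.1.
ΔP = [f·L/D + ΣK]·(ρV²/2) = [0.02274·158/0.235 + 38.1]·(986·0.318²/2) = [15.29 + 38.1]·49.85 = 2662 Pa.
ΔP = 2662 Pa = 0.0266 bar.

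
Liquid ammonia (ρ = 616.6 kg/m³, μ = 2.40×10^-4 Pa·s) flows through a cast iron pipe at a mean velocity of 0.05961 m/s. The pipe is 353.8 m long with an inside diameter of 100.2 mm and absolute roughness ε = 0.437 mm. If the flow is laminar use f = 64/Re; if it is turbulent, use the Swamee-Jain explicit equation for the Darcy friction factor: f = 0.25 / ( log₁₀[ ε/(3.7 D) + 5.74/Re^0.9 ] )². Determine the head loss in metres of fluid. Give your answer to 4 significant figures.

Reynolds number Re = ρVD/μ = 616.6 · 0.05961 · 0.1002 / 0.00024 = 1.535e+04.
Re > 4000 → turbulent. Relative roughness ε/D = 0.000437/0.1002 = 0.00436. Swamee-Jain: f = 0.25/(log₁₀[0.00436/3.7 + 5.74/1.535e+04^0.9])² = 0.25/(log₁₀[0.00118 + 0.000981])² = 0.25/(-2.666)² = 0.03518.
Darcy-Weisbach: ΔP = f(L/D)(ρV²/2) = 0.03518·(353.8/0.1002)·(616.6·0.05961²/2) = 0.03518·3531·1.095 = 136.1 Pa.
Head loss h_f = ΔP/(ρg) = 136.1/(616.6·9.81) = 0.02250 m.

h_f ≈ 0.02250 m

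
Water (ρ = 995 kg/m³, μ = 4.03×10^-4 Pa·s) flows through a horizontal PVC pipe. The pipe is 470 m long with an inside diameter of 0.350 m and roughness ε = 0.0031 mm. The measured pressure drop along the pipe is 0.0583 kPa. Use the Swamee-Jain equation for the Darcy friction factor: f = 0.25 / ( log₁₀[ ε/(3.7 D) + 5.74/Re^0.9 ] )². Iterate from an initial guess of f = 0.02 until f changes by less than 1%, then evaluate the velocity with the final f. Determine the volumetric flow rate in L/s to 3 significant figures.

Rearranging Darcy-Weisbach: V = √(2·ΔP·D/(f·L·ρ)). With ε/D = 3.1e-06/0.35 = 8.86e-06, iterate starting from f = 0.02:
  f = 0.02 → V = √(2·58.3·0.35/(0.02·470·995)) = 0.06606 m/s; Re = ρVD/μ = 5.708e+04; f → 0.02019
Converged (Δf/f < 1%). With the final f = 0.02019: V = √(2·58.3·0.35/(0.02019·470·995)) = 0.06574 m/s.
Q = V·A = 0.06574·(π/4·0.35²) = 0.006325 m³/s = 6.32 L/s.

Q ≈ 6.32 L/s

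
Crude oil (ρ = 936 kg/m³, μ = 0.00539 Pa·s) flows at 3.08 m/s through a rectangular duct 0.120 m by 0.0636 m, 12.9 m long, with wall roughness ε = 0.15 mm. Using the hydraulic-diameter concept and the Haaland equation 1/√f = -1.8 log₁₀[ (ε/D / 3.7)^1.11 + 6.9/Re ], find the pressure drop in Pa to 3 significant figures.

ΔP ≈ 18000 Pa

Hydraulic diameter D_h = 4A/P = 4·(0.12·0.0636)/(2·(0.12+0.0636)) = 0.03053/0.3672 = 0.08314 m.
Re = ρVD_h/μ = 936·3.08·0.08314/0.00539 = 4.447e+04.
ε/D_h = 0.00015/0.08314 = 0.0018; Haaland gives 1/√f = -1.8 log₁₀[0.000211+0.000155] = 6.186, so f = 0.02613.
ΔP = f(L/D_h)(ρV²/2) = 0.02613·12.9/0.08314·4440 = 1.8e+04 Pa.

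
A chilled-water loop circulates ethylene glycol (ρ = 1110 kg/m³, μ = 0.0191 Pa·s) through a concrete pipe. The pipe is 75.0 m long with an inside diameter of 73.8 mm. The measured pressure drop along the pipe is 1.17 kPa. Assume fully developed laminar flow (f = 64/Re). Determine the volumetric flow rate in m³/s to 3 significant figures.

Q ≈ 5.95×10^-4 m³/s

For laminar flow, f = 64/Re with Re = ρVD/μ, so Darcy-Weisbach reduces to ΔP = 32μLV/D². Solving for V: V = ΔP·D²/(32μL) = 1170·(0.0738)²/(32·0.0191·75) = 0.139 m/s.
Check: Re = ρVD/μ = 1110·0.139·0.0738/0.0191 = 596.2 < 2300, so the laminar assumption holds.
Q = V·A = 0.139·(π/4·0.0738²) = 0.0005946 m³/s = 5.95×10^-4 m³/s.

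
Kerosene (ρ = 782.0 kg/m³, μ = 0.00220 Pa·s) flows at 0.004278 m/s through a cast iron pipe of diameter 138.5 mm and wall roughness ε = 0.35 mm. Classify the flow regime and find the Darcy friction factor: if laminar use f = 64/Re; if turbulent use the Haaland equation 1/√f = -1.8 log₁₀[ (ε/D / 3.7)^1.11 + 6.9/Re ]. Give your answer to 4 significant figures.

Re = ρVD/μ = 782·0.004278·0.1385/0.0022 = 210.6.
Re < 2300 → laminar, so f = 64/Re = 0.3039 (roughness is irrelevant in laminar flow).

f ≈ 0.3039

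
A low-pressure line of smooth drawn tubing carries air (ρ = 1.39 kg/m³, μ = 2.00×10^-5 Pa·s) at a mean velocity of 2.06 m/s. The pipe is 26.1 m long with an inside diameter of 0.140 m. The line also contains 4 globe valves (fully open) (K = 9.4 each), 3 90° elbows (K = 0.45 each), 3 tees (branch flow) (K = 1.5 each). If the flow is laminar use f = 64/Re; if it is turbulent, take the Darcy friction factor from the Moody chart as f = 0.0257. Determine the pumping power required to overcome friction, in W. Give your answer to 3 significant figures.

Reynolds number Re = ρVD/μ = 1.39 · 2.06 · 0.14 / 2e-05 = 2.004e+04.
Re > 4000 → turbulent; use the Moody-chart value f = 0.0257.
Total minor-loss coefficient ΣK = 4·9.4 + 3·0.45 + 3·1.5 = 43.5.
ΔP = [f·L/D + ΣK]·(ρV²/2) = [0.0257·26.1/0.14 + 43.5]·(1.39·2.06²/2) = [4.791 + 43.5]·2.949 = 142.3 Pa.
Q = V·A = 2.06·0.01539 = 0.03171 m³/s.
Pumping power P = QΔP = 0.03171·142.3 = 4.512 W = 4.51 W.

P ≈ 4.51 W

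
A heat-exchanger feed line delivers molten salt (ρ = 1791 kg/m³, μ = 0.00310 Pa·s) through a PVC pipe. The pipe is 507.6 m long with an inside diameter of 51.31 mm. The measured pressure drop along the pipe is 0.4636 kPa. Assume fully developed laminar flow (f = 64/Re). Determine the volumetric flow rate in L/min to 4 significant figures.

Q ≈ 3.007 L/min

For laminar flow, f = 64/Re with Re = ρVD/μ, so Darcy-Weisbach reduces to ΔP = 32μLV/D². Solving for V: V = ΔP·D²/(32μL) = 463.6·(0.05131)²/(32·0.0031·507.6) = 0.02424 m/s.
Check: Re = ρVD/μ = 1791·0.02424·0.05131/0.0031 = 718.5 < 2300, so the laminar assumption holds.
Q = V·A = 0.02424·(π/4·0.05131²) = 5.012e-05 m³/s = 3.007 L/min.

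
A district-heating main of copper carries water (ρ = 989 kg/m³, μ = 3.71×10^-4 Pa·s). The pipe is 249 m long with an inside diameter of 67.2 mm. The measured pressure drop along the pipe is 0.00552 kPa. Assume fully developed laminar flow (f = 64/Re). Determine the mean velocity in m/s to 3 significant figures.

For laminar flow, f = 64/Re with Re = ρVD/μ, so Darcy-Weisbach reduces to ΔP = 32μLV/D². Solving for V: V = ΔP·D²/(32μL) = 5.52·(0.0672)²/(32·0.000371·249) = 0.008432 m/s.
Check: Re = ρVD/μ = 989·0.008432·0.0672/0.000371 = 1511 < 2300, so the laminar assumption holds.

V ≈ 0.00843 m/s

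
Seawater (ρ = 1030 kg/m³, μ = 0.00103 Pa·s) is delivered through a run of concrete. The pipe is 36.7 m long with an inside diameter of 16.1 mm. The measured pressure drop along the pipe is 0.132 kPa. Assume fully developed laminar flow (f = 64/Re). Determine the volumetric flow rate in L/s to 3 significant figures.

For laminar flow, f = 64/Re with Re = ρVD/μ, so Darcy-Weisbach reduces to ΔP = 32μLV/D². Solving for V: V = ΔP·D²/(32μL) = 132·(0.0161)²/(32·0.00103·36.7) = 0.02829 m/s.
Check: Re = ρVD/μ = 1030·0.02829·0.0161/0.00103 = 455.4 < 2300, so the laminar assumption holds.
Q = V·A = 0.02829·(π/4·0.0161²) = 5.759e-06 m³/s = 0.00576 L/s.

Q ≈ 0.00576 L/s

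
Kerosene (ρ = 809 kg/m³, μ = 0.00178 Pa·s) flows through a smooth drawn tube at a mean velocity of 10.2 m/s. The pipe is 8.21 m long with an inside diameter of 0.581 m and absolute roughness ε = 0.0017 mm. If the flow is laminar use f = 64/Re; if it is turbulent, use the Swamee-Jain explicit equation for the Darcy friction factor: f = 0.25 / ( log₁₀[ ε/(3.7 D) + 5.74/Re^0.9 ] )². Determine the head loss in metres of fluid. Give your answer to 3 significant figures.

Reynolds number Re = ρVD/μ = 809 · 10.2 · 0.581 / 0.00178 = 2.693e+06.
Re > 4000 → turbulent. Relative roughness ε/D = 1.7e-06/0.581 = 2.93e-06. Swamee-Jain: f = 0.25/(log₁₀[2.93e-06/3.7 + 5.74/2.693e+06^0.9])² = 0.25/(log₁₀[7.91e-07 + 9.37e-06])² = 0.25/(-4.993)² = 0.01003.
Darcy-Weisbach: ΔP = f(L/D)(ρV²/2) = 0.01003·(8.21/0.581)·(809·10.2²/2) = 0.01003·14.13·4.208e+04 = 5963 Pa.
Head loss h_f = ΔP/(ρg) = 5963/(809·9.81) = 0.751 m.

h_f ≈ 0.751 m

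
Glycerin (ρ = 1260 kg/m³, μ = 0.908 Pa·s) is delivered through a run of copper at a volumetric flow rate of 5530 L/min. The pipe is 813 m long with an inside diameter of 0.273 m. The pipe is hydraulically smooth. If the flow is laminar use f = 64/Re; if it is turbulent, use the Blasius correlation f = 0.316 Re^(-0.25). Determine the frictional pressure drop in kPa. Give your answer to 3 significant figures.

Q = 5530 L/min = 5530/60000 = 0.09217 m³/s.
Cross-sectional area A = πD²/4 = π(0.273)²/4 = 0.05853 m²; mean velocity V = Q/A = 0.09217/0.05853 = 1.575 m/s.
Reynolds number Re = ρVD/μ = 1260 · 1.575 · 0.273 / 0.908 = 596.5.
Re < 2300 → laminar flow, so f = 64/Re = 64/596.5 = 0.1073 (the turbulent correlation is not needed).
Darcy-Weisbach: ΔP = f(L/D)(ρV²/2) = 0.1073·(813/0.273)·(1260·1.575²/2) = 0.1073·2978·1562 = 4.991e+05 Pa.
ΔP = 4.991e+05 Pa = 499 kPa.

ΔP ≈ 499 kPa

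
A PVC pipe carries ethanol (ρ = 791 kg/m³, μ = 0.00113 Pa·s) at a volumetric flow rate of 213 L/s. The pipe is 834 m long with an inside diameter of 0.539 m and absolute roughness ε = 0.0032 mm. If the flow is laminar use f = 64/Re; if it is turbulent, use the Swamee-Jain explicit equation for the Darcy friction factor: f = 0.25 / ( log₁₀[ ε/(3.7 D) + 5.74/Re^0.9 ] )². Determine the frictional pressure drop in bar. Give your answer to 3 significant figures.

ΔP ≈ 0.0748 bar

Q = 213 L/s = 213/1000 = 0.213 m³/s.
Cross-sectional area A = πD²/4 = π(0.539)²/4 = 0.2282 m²; mean velocity V = Q/A = 0.213/0.2282 = 0.9335 m/s.
Reynolds number Re = ρVD/μ = 791 · 0.9335 · 0.539 / 0.00113 = 3.522e+05.
Re > 4000 → turbulent. Relative roughness ε/D = 3.2e-06/0.539 = 5.94e-06. Swamee-Jain: f = 0.25/(log₁₀[5.94e-06/3.7 + 5.74/3.522e+05^0.9])² = 0.25/(log₁₀[1.6e-06 + 5.85e-05])² = 0.25/(-4.221)² = 0.01403.
Darcy-Weisbach: ΔP = f(L/D)(ρV²/2) = 0.01403·(834/0.539)·(791·0.9335²/2) = 0.01403·1547·344.6 = 7481 Pa.
ΔP = 7481 Pa = 0.0748 bar.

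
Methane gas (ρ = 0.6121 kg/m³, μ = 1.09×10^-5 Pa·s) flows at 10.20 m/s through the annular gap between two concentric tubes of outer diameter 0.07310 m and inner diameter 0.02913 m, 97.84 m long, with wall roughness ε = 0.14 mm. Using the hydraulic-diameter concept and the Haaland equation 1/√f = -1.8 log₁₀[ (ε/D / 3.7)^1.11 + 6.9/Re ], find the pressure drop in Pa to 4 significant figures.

ΔP ≈ 2171 Pa

Hydraulic diameter D_h = 4A/P = D_o - D_i = 0.0731 - 0.02913 = 0.04397 m.
Re = ρVD_h/μ = 0.6121·10.2·0.04397/1.09e-05 = 2.519e+04.
ε/D_h = 0.00014/0.04397 = 0.00318; Haaland gives 1/√f = -1.8 log₁₀[0.000396+0.000274] = 5.713, so f = 0.03064.
ΔP = f(L/D_h)(ρV²/2) = 0.03064·97.84/0.04397·31.84 = 2171 Pa.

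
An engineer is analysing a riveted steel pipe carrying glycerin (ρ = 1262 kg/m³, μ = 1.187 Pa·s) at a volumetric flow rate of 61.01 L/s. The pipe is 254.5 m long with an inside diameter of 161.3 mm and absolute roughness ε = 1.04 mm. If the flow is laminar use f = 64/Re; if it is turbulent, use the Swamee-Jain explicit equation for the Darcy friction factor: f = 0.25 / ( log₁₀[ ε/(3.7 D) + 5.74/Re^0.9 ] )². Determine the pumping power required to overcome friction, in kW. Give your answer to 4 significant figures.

Q = 61.01 L/s = 61.01/1000 = 0.06101 m³/s.
Cross-sectional area A = πD²/4 = π(0.1613)²/4 = 0.02043 m²; mean velocity V = Q/A = 0.06101/0.02043 = 2.986 m/s.
Reynolds number Re = ρVD/μ = 1262 · 2.986 · 0.1613 / 1.19 = 512.
Re < 2300 → laminar flow, so f = 64/Re = 64/512 = 0.125 (the turbulent correlation is not needed).
Darcy-Weisbach: ΔP = f(L/D)(ρV²/2) = 0.125·(254.5/0.1613)·(1262·2.986²/2) = 0.125·1578·5625 = 1.109e+06 Pa.
Pumping power P = QΔP = 0.06101·1.109e+06 = 67680 W = 67.68 kW.

P ≈ 67.68 kW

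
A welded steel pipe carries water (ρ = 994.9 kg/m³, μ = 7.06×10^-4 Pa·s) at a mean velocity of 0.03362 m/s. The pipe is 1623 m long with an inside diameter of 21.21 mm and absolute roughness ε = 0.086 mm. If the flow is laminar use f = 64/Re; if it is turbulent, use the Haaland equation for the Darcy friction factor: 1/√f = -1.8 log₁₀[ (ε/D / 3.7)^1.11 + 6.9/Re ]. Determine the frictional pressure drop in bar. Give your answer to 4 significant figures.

ΔP ≈ 0.02740 bar

Reynolds number Re = ρVD/μ = 994.9 · 0.03362 · 0.02121 / 0.000706 = 1005.
Re < 2300 → laminar flow, so f = 64/Re = 64/1005 = 0.06369 (the turbulent correlation is not needed).
Darcy-Weisbach: ΔP = f(L/D)(ρV²/2) = 0.06369·(1623/0.02121)·(994.9·0.03362²/2) = 0.06369·7.652e+04·0.5623 = 2740 Pa.
ΔP = 2740 Pa = 0.02740 bar.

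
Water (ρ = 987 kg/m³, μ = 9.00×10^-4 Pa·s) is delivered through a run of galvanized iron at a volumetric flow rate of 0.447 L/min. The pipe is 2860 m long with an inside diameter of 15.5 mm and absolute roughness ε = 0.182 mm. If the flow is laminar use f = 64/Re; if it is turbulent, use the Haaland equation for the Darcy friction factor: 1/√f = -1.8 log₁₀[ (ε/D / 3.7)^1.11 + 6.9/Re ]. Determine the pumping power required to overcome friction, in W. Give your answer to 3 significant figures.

P ≈ 0.101 W

Q = 0.447 L/min = 0.447/60000 = 7.45e-06 m³/s.
Cross-sectional area A = πD²/4 = π(0.0155)²/4 = 0.0001887 m²; mean velocity V = Q/A = 7.45e-06/0.0001887 = 0.03948 m/s.
Reynolds number Re = ρVD/μ = 987 · 0.03948 · 0.0155 / 0.0009 = 671.1.
Re < 2300 → laminar flow, so f = 64/Re = 64/671.1 = 0.09536 (the turbulent correlation is not needed).
Darcy-Weisbach: ΔP = f(L/D)(ρV²/2) = 0.09536·(2860/0.0155)·(987·0.03948²/2) = 0.09536·1.845e+05·0.7693 = 1.354e+04 Pa.
Pumping power P = QΔP = 7.45e-06·1.354e+04 = 0.1008 W = 0.101 W.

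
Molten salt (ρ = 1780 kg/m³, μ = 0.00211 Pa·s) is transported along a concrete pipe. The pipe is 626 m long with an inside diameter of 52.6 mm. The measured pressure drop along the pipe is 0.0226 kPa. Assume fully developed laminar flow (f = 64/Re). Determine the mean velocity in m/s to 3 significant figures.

For laminar flow, f = 64/Re with Re = ρVD/μ, so Darcy-Weisbach reduces to ΔP = 32μLV/D². Solving for V: V = ΔP·D²/(32μL) = 22.6·(0.0526)²/(32·0.00211·626) = 0.001479 m/s.
Check: Re = ρVD/μ = 1780·0.001479·0.0526/0.00211 = 65.64 < 2300, so the laminar assumption holds.

V ≈ 0.00148 m/s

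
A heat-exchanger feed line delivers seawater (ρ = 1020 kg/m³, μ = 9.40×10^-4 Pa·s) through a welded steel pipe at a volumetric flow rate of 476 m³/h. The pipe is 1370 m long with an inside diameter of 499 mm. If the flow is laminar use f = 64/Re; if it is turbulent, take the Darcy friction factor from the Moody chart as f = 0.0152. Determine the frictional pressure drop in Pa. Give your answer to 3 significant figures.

Q = 476 m³/h = 476/3600 = 0.1322 m³/s.
Cross-sectional area A = πD²/4 = π(0.499)²/4 = 0.1956 m²; mean velocity V = Q/A = 0.1322/0.1956 = 0.6761 m/s.
Reynolds number Re = ρVD/μ = 1020 · 0.6761 · 0.499 / 0.00094 = 3.661e+05.
Re > 4000 → turbulent; use the Moody-chart value f = 0.0152.
Darcy-Weisbach: ΔP = f(L/D)(ρV²/2) = 0.0152·(1370/0.499)·(1020·0.6761²/2) = 0.0152·2745·233.1 = 9729 Pa.

ΔP ≈ 9730 Pa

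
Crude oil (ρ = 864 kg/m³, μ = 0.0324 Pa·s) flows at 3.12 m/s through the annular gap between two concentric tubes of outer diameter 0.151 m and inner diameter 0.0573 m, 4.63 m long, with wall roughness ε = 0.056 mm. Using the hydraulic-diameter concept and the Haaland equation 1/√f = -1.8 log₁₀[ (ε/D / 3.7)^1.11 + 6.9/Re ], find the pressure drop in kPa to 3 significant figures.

Hydraulic diameter D_h = 4A/P = D_o - D_i = 0.151 - 0.0573 = 0.0937 m.
Re = ρVD_h/μ = 864·3.12·0.0937/0.0324 = 7796.
ε/D_h = 5.6e-05/0.0937 = 0.000598; Haaland gives 1/√f = -1.8 log₁₀[6.18e-05+0.000885] = 5.443, so f = 0.03376.
ΔP = f(L/D_h)(ρV²/2) = 0.03376·4.63/0.0937·4205 = 7015 Pa.
ΔP = 7.01 kPa.

ΔP ≈ 7.01 kPa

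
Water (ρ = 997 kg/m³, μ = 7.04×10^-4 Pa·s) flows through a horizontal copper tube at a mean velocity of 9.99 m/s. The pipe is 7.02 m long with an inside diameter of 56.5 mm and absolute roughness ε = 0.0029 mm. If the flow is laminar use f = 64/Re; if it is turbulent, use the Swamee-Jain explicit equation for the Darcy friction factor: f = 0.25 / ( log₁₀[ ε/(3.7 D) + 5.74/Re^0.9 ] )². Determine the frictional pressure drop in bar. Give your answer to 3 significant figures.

Reynolds number Re = ρVD/μ = 997 · 9.99 · 0.0565 / 0.000704 = 7.993e+05.
Re > 4000 → turbulent. Relative roughness ε/D = 2.9e-06/0.0565 = 5.13e-05. Swamee-Jain: f = 0.25/(log₁₀[5.13e-05/3.7 + 5.74/7.993e+05^0.9])² = 0.25/(log₁₀[1.39e-05 + 2.8e-05])² = 0.25/(-4.379)² = 0.01304.
Darcy-Weisbach: ΔP = f(L/D)(ρV²/2) = 0.01304·(7.02/0.0565)·(997·9.99²/2) = 0.01304·124.2·4.975e+04 = 8.061e+04 Pa.
ΔP = 8.061e+04 Pa = 0.806 bar.

ΔP ≈ 0.806 bar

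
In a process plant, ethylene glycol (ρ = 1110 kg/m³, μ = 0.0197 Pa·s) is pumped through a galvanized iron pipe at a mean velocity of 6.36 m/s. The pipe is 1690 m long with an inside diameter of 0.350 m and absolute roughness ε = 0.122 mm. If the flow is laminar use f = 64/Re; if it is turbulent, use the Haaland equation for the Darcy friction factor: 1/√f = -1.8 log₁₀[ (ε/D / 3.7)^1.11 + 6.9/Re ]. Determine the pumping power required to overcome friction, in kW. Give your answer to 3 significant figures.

P ≈ 1250 kW

Reynolds number Re = ρVD/μ = 1110 · 6.36 · 0.35 / 0.0197 = 1.254e+05.
Re > 4000 → turbulent. Relative roughness ε/D = 0.000122/0.35 = 0.000349. Haaland: 1/√f = -1.8 log₁₀[(0.000349/3.7)^1.11 + 6.9/1.254e+05] = -1.8 log₁₀[3.4e-05 + 5.5e-05] = 7.291, so f = 0.01881.
Darcy-Weisbach: ΔP = f(L/D)(ρV²/2) = 0.01881·(1690/0.35)·(1110·6.36²/2) = 0.01881·4829·2.245e+04 = 2.039e+06 Pa.
Q = V·A = 6.36·0.09621 = 0.6119 m³/s.
Pumping power P = QΔP = 0.6119·2.039e+06 = 1248000 W = 1250 kW.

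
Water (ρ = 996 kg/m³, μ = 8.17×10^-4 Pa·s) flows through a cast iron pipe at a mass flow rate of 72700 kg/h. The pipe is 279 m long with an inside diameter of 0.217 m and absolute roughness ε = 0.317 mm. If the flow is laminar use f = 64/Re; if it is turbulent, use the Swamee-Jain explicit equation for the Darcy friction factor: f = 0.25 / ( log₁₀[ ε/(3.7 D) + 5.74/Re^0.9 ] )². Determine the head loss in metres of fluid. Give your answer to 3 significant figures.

ṁ = 72700 kg/h = 72700/3600 = 20.19 kg/s.
A = πD²/4 = π(0.217)²/4 = 0.03698 m²; mean velocity V = ṁ/(ρA) = 20.19/(996 · 0.03698) = 0.5482 m/s.
Reynolds number Re = ρVD/μ = 996 · 0.5482 · 0.217 / 0.000817 = 1.45e+05.
Re > 4000 → turbulent. Relative roughness ε/D = 0.000317/0.217 = 0.00146. Swamee-Jain: f = 0.25/(log₁₀[0.00146/3.7 + 5.74/1.45e+05^0.9])² = 0.25/(log₁₀[0.000395 + 0.00013])² = 0.25/(-3.28)² = 0.02324.
Darcy-Weisbach: ΔP = f(L/D)(ρV²/2) = 0.02324·(279/0.217)·(996·0.5482²/2) = 0.02324·1286·149.7 = 4472 Pa.
Head loss h_f = ΔP/(ρg) = 4472/(996·9.81) = 0.458 m.

h_f ≈ 0.458 m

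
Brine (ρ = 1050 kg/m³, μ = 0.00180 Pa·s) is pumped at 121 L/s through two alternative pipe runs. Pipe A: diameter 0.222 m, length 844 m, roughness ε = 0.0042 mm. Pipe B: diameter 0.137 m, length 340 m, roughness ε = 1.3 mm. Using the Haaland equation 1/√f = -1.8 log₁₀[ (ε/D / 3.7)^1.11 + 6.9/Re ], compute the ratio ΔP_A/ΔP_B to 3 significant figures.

Pipe A: V = Q/A = 0.121/0.03871 = 3.126 m/s; Re = 4.048e+05; ε/D = 1.89e-05; Haaland → f = 0.01376; ΔP_A = f(L/D)(ρV²/2) = 2.684e+05 Pa.
Pipe B: V = Q/A = 0.121/0.01474 = 8.208 m/s; Re = 6.56e+05; ε/D = 0.00949; Haaland → f = 0.0374; ΔP_B = f(L/D)(ρV²/2) = 3.284e+06 Pa.
ΔP_A/ΔP_B = 2.684e+05/3.284e+06 = 0.0818.

ΔP_A/ΔP_B ≈ 0.0818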